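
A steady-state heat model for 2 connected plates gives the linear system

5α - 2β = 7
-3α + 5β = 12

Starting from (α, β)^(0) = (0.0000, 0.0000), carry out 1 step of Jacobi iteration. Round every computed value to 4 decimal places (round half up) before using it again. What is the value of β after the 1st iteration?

Iteration 1:
  α = (7 - (-2)·0.0000) / (5) = 1.4000
  β = (12 - (-3)·0.0000) / (5) = 2.4000

2.4000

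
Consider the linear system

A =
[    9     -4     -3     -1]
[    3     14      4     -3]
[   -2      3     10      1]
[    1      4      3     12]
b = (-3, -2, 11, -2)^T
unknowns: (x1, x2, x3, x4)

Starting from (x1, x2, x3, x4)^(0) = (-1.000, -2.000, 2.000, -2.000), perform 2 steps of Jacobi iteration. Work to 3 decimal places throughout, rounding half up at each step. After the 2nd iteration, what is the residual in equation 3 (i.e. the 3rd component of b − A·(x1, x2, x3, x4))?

0.059

Iteration 1:
  x1 = (-3 - (-4)·-2.000 - (-3)·2.000 - (-1)·-2.000) / (9) = -0.778
  x2 = (-2 - (3)·-1.000 - (4)·2.000 - (-3)·-2.000) / (14) = -0.929
  x3 = (11 - (-2)·-1.000 - (3)·-2.000 - (1)·-2.000) / (10) = 1.700
  x4 = (-2 - (1)·-1.000 - (4)·-2.000 - (3)·2.000) / (12) = 0.083
Iteration 2:
  x1 = (-3 - (-4)·-0.929 - (-3)·1.700 - (-1)·0.083) / (9) = -0.170
  x2 = (-2 - (3)·-0.778 - (4)·1.700 - (-3)·0.083) / (14) = -0.444
  x3 = (11 - (-2)·-0.778 - (3)·-0.929 - (1)·0.083) / (10) = 1.215
  x4 = (-2 - (1)·-0.778 - (4)·-0.929 - (3)·1.700) / (12) = -0.217
Residual b − A·x = (0.182, -0.785, 0.059, -1.095)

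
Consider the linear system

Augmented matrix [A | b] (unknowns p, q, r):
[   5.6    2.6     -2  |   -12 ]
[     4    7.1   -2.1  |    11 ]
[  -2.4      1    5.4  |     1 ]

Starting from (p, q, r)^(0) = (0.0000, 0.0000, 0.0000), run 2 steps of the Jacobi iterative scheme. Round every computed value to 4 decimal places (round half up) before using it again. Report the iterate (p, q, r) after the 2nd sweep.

Iteration 1:
  p = (-12 - (2.6)·0.0000 - (-2)·0.0000) / (5.6) = -2.1429
  q = (11 - (4)·0.0000 - (-2.1)·0.0000) / (7.1) = 1.5493
  r = (1 - (-2.4)·0.0000 - (1)·0.0000) / (5.4) = 0.1852
Iteration 2:
  p = (-12 - (2.6)·1.5493 - (-2)·0.1852) / (5.6) = -2.7960
  q = (11 - (4)·-2.1429 - (-2.1)·0.1852) / (7.1) = 2.8113
  r = (1 - (-2.4)·-2.1429 - (1)·1.5493) / (5.4) = -1.0541

(-2.7960, 2.8113, -1.0541)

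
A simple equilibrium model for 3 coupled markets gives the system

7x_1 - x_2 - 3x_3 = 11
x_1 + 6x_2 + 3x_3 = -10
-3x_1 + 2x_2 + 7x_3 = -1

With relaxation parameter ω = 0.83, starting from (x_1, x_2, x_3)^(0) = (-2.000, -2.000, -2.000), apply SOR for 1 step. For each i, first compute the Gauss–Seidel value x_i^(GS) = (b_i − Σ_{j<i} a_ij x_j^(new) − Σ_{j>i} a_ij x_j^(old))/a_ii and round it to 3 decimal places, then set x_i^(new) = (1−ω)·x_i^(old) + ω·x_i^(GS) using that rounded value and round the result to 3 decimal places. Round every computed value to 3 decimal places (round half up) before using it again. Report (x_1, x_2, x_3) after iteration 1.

Iteration 1:
  x_1: GS value = (11 - (-1)·-2.000 - (-3)·-2.000) / (7) = 0.429;  x_1 ← (1−ω)·-2.000 + ω·0.429 = 0.016
  x_2: GS value = (-10 - (1)·0.016 - (3)·-2.000) / (6) = -0.669;  x_2 ← (1−ω)·-2.000 + ω·-0.669 = -0.895
  x_3: GS value = (-1 - (-3)·0.016 - (2)·-0.895) / (7) = 0.120;  x_3 ← (1−ω)·-2.000 + ω·0.120 = -0.240

(0.016, -0.895, -0.240)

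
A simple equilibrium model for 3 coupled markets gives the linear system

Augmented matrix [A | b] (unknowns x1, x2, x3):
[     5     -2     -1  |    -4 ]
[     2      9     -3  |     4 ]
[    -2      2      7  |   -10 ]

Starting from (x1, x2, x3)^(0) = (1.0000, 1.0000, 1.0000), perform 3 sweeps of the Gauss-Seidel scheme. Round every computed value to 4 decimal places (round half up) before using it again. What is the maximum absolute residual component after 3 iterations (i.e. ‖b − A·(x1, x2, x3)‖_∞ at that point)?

Iteration 1:
  x1 = (-4 - (-2)·1.0000 - (-1)·1.0000) / (5) = -0.2000
  x2 = (4 - (2)·-0.2000 - (-3)·1.0000) / (9) = 0.8222
  x3 = (-10 - (-2)·-0.2000 - (2)·0.8222) / (7) = -1.7206
Iteration 2:
  x1 = (-4 - (-2)·0.8222 - (-1)·-1.7206) / (5) = -0.8152
  x2 = (4 - (2)·-0.8152 - (-3)·-1.7206) / (9) = 0.0521
  x3 = (-10 - (-2)·-0.8152 - (2)·0.0521) / (7) = -1.6764
Iteration 3:
  x1 = (-4 - (-2)·0.0521 - (-1)·-1.6764) / (5) = -1.1144
  x2 = (4 - (2)·-1.1144 - (-3)·-1.6764) / (9) = 0.1333
  x3 = (-10 - (-2)·-1.1144 - (2)·0.1333) / (7) = -1.7851
Residual b − A·x = (0.0535, -0.3262, 0.0003); ∞-norm = 0.3262

0.3262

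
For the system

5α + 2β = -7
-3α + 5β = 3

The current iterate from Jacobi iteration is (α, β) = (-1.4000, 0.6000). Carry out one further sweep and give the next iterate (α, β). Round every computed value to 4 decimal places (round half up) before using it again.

One sweep:
  α = (-7 - (2)·0.6000) / (5) = -1.6400
  β = (3 - (-3)·-1.4000) / (5) = -0.2400

(-1.6400, -0.2400)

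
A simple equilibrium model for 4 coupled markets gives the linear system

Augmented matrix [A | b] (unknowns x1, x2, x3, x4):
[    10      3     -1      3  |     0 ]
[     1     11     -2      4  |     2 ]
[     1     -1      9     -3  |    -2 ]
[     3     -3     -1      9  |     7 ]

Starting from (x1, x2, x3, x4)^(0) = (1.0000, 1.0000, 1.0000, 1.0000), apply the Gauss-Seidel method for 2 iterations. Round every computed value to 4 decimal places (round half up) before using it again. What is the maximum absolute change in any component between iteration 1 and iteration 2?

0.2099

Iteration 1:
  x1 = (0 - (3)·1.0000 - (-1)·1.0000 - (3)·1.0000) / (10) = -0.5000
  x2 = (2 - (1)·-0.5000 - (-2)·1.0000 - (4)·1.0000) / (11) = 0.0455
  x3 = (-2 - (1)·-0.5000 - (-1)·0.0455 - (-3)·1.0000) / (9) = 0.1717
  x4 = (7 - (3)·-0.5000 - (-3)·0.0455 - (-1)·0.1717) / (9) = 0.9787
Iteration 2:
  x1 = (0 - (3)·0.0455 - (-1)·0.1717 - (3)·0.9787) / (10) = -0.2901
  x2 = (2 - (1)·-0.2901 - (-2)·0.1717 - (4)·0.9787) / (11) = -0.1165
  x3 = (-2 - (1)·-0.2901 - (-1)·-0.1165 - (-3)·0.9787) / (9) = 0.1233
  x4 = (7 - (3)·-0.2901 - (-3)·-0.1165 - (-1)·0.1233) / (9) = 0.8493
Change: (0.2099, -0.1620, -0.0484, -0.1294) → max |·| = 0.2099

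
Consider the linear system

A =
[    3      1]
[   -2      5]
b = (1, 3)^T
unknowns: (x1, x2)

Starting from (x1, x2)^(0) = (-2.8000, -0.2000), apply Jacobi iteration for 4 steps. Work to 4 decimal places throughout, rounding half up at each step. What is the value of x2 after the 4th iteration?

Iteration 1:
  x1 = (1 - (1)·-0.2000) / (3) = 0.4000
  x2 = (3 - (-2)·-2.8000) / (5) = -0.5200
Iteration 2:
  x1 = (1 - (1)·-0.5200) / (3) = 0.5067
  x2 = (3 - (-2)·0.4000) / (5) = 0.7600
Iteration 3:
  x1 = (1 - (1)·0.7600) / (3) = 0.0800
  x2 = (3 - (-2)·0.5067) / (5) = 0.8027
Iteration 4:
  x1 = (1 - (1)·0.8027) / (3) = 0.0658
  x2 = (3 - (-2)·0.0800) / (5) = 0.6320

0.6320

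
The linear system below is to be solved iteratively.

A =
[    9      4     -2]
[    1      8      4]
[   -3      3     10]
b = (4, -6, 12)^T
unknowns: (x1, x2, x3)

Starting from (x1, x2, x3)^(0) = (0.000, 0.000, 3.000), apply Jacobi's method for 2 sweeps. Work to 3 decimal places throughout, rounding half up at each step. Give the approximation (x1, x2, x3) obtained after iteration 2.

Iteration 1:
  x1 = (4 - (4)·0.000 - (-2)·3.000) / (9) = 1.111
  x2 = (-6 - (1)·0.000 - (4)·3.000) / (8) = -2.250
  x3 = (12 - (-3)·0.000 - (3)·0.000) / (10) = 1.200
Iteration 2:
  x1 = (4 - (4)·-2.250 - (-2)·1.200) / (9) = 1.711
  x2 = (-6 - (1)·1.111 - (4)·1.200) / (8) = -1.489
  x3 = (12 - (-3)·1.111 - (3)·-2.250) / (10) = 2.208

(1.711, -1.489, 2.208)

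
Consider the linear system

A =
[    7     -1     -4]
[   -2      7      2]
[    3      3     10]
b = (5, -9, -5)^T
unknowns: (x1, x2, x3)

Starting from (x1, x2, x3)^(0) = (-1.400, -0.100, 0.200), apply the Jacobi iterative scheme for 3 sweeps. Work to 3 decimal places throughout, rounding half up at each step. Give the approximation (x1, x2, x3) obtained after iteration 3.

Iteration 1:
  x1 = (5 - (-1)·-0.100 - (-4)·0.200) / (7) = 0.814
  x2 = (-9 - (-2)·-1.400 - (2)·0.200) / (7) = -1.743
  x3 = (-5 - (3)·-1.400 - (3)·-0.100) / (10) = -0.050
Iteration 2:
  x1 = (5 - (-1)·-1.743 - (-4)·-0.050) / (7) = 0.437
  x2 = (-9 - (-2)·0.814 - (2)·-0.050) / (7) = -1.039
  x3 = (-5 - (3)·0.814 - (3)·-1.743) / (10) = -0.221
Iteration 3:
  x1 = (5 - (-1)·-1.039 - (-4)·-0.221) / (7) = 0.440
  x2 = (-9 - (-2)·0.437 - (2)·-0.221) / (7) = -1.098
  x3 = (-5 - (3)·0.437 - (3)·-1.039) / (10) = -0.319

(0.440, -1.098, -0.319)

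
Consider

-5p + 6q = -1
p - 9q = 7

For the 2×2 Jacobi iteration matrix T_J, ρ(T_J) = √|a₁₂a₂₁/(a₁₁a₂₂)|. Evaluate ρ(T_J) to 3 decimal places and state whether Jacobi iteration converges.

a₁₂a₂₁/(a₁₁a₂₂) = (6)·(1) / ((-5)·(-9)) = 0.133333
ρ = √|0.133333| = √0.133333 = 0.365
ρ < 1, so Jacobi converges

0.365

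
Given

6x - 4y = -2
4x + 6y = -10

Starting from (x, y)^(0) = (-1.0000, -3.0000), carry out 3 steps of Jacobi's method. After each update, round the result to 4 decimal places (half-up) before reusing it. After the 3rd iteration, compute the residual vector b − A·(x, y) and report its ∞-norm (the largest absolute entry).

Iteration 1:
  x = (-2 - (-4)·-3.0000) / (6) = -2.3333
  y = (-10 - (4)·-1.0000) / (6) = -1.0000
Iteration 2:
  x = (-2 - (-4)·-1.0000) / (6) = -1.0000
  y = (-10 - (4)·-2.3333) / (6) = -0.1111
Iteration 3:
  x = (-2 - (-4)·-0.1111) / (6) = -0.4074
  y = (-10 - (4)·-1.0000) / (6) = -1.0000
Residual b − A·x = (-3.5556, -2.3704); ∞-norm = 3.5556

3.5556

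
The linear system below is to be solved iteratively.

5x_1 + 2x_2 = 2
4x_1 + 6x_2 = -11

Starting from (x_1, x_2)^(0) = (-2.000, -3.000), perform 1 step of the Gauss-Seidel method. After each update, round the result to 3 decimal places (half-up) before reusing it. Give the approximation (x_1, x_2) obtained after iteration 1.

(1.600, -2.900)

Iteration 1:
  x_1 = (2 - (2)·-3.000) / (5) = 1.600
  x_2 = (-11 - (4)·1.600) / (6) = -2.900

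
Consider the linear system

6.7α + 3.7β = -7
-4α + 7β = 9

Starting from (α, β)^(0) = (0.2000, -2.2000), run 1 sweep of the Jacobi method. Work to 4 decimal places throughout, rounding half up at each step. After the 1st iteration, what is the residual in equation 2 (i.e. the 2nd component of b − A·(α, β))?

Iteration 1:
  α = (-7 - (3.7)·-2.2000) / (6.7) = 0.1701
  β = (9 - (-4)·0.2000) / (7) = 1.4000
Residual b − A·x = (-13.3197, -0.1196)

-0.1196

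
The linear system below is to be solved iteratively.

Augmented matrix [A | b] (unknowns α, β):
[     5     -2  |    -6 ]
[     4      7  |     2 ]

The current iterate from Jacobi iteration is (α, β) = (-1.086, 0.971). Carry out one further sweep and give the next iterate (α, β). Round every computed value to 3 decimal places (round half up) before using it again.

(-0.812, 0.906)

One sweep:
  α = (-6 - (-2)·0.971) / (5) = -0.812
  β = (2 - (4)·-1.086) / (7) = 0.906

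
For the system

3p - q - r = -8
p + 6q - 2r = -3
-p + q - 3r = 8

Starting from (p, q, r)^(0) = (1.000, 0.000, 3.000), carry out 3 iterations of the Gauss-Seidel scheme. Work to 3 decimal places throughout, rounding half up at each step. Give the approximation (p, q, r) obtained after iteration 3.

Iteration 1:
  p = (-8 - (-1)·0.000 - (-1)·3.000) / (3) = -1.667
  q = (-3 - (1)·-1.667 - (-2)·3.000) / (6) = 0.778
  r = (8 - (-1)·-1.667 - (1)·0.778) / (-3) = -1.852
Iteration 2:
  p = (-8 - (-1)·0.778 - (-1)·-1.852) / (3) = -3.025
  q = (-3 - (1)·-3.025 - (-2)·-1.852) / (6) = -0.613
  r = (8 - (-1)·-3.025 - (1)·-0.613) / (-3) = -1.863
Iteration 3:
  p = (-8 - (-1)·-0.613 - (-1)·-1.863) / (3) = -3.492
  q = (-3 - (1)·-3.492 - (-2)·-1.863) / (6) = -0.539
  r = (8 - (-1)·-3.492 - (1)·-0.539) / (-3) = -1.682

(-3.492, -0.539, -1.682)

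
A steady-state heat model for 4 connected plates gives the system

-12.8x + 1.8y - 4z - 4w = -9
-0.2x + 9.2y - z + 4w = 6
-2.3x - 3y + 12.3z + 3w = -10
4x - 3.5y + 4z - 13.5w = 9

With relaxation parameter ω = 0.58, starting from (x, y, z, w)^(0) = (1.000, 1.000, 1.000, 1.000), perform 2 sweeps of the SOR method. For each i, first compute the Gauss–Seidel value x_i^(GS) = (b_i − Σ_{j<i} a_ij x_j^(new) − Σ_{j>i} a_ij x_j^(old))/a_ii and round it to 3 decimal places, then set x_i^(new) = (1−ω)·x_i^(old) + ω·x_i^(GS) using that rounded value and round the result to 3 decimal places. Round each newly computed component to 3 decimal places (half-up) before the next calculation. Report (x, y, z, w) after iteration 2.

(0.691, 0.636, -0.330, -0.409)

Iteration 1:
  x: GS value = (-9 - (1.8)·1.000 - (-4)·1.000 - (-4)·1.000) / (-12.8) = 0.219;  x ← (1−ω)·1.000 + ω·0.219 = 0.547
  y: GS value = (6 - (-0.2)·0.547 - (-1)·1.000 - (4)·1.000) / (9.2) = 0.338;  y ← (1−ω)·1.000 + ω·0.338 = 0.616
  z: GS value = (-10 - (-2.3)·0.547 - (-3)·0.616 - (3)·1.000) / (12.3) = -0.804;  z ← (1−ω)·1.000 + ω·-0.804 = -0.046
  w: GS value = (9 - (4)·0.547 - (-3.5)·0.616 - (4)·-0.046) / (-13.5) = -0.678;  w ← (1−ω)·1.000 + ω·-0.678 = 0.027
Iteration 2:
  x: GS value = (-9 - (1.8)·0.616 - (-4)·-0.046 - (-4)·0.027) / (-12.8) = 0.796;  x ← (1−ω)·0.547 + ω·0.796 = 0.691
  y: GS value = (6 - (-0.2)·0.691 - (-1)·-0.046 - (4)·0.027) / (9.2) = 0.650;  y ← (1−ω)·0.616 + ω·0.650 = 0.636
  z: GS value = (-10 - (-2.3)·0.691 - (-3)·0.636 - (3)·0.027) / (12.3) = -0.535;  z ← (1−ω)·-0.046 + ω·-0.535 = -0.330
  w: GS value = (9 - (4)·0.691 - (-3.5)·0.636 - (4)·-0.330) / (-13.5) = -0.725;  w ← (1−ω)·0.027 + ω·-0.725 = -0.409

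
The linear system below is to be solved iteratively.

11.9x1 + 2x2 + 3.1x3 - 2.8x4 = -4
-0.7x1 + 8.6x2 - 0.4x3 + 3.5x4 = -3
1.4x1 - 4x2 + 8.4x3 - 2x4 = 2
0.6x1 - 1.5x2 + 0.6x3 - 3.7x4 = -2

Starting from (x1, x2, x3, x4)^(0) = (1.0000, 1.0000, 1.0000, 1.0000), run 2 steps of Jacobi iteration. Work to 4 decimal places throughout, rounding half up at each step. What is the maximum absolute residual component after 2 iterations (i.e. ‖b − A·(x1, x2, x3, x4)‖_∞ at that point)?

Iteration 1:
  x1 = (-4 - (2)·1.0000 - (3.1)·1.0000 - (-2.8)·1.0000) / (11.9) = -0.5294
  x2 = (-3 - (-0.7)·1.0000 - (-0.4)·1.0000 - (3.5)·1.0000) / (8.6) = -0.6279
  x3 = (2 - (1.4)·1.0000 - (-4)·1.0000 - (-2)·1.0000) / (8.4) = 0.7857
  x4 = (-2 - (0.6)·1.0000 - (-1.5)·1.0000 - (0.6)·1.0000) / (-3.7) = 0.4595
Iteration 2:
  x1 = (-4 - (2)·-0.6279 - (3.1)·0.7857 - (-2.8)·0.4595) / (11.9) = -0.3272
  x2 = (-3 - (-0.7)·-0.5294 - (-0.4)·0.7857 - (3.5)·0.4595) / (8.6) = -0.5424
  x3 = (2 - (1.4)·-0.5294 - (-4)·-0.6279 - (-2)·0.4595) / (8.4) = 0.1367
  x4 = (-2 - (0.6)·-0.5294 - (-1.5)·-0.6279 - (0.6)·0.7857) / (-3.7) = 0.8367
Residual b − A·x = (2.8975, -1.4382, 0.8136, 0.3965); ∞-norm = 2.8975

2.8975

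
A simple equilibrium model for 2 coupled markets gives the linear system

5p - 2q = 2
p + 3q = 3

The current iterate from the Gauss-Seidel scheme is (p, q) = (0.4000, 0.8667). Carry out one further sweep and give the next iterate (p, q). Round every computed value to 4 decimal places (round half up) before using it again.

(0.7467, 0.7511)

One sweep:
  p = (2 - (-2)·0.8667) / (5) = 0.7467
  q = (3 - (1)·0.7467) / (3) = 0.7511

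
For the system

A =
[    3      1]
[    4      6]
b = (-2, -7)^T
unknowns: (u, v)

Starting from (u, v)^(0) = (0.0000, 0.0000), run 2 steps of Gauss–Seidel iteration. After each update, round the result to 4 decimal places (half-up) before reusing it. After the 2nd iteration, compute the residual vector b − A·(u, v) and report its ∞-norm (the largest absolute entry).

Iteration 1:
  u = (-2 - (1)·0.0000) / (3) = -0.6667
  v = (-7 - (4)·-0.6667) / (6) = -0.7222
Iteration 2:
  u = (-2 - (1)·-0.7222) / (3) = -0.4259
  v = (-7 - (4)·-0.4259) / (6) = -0.8827
Residual b − A·x = (0.1604, -0.0002); ∞-norm = 0.1604

0.1604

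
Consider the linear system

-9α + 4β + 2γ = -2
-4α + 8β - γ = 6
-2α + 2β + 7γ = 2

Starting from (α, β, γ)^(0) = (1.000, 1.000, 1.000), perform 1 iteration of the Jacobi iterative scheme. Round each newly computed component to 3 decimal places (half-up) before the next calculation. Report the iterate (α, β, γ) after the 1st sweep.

(0.889, 1.375, 0.286)

Iteration 1:
  α = (-2 - (4)·1.000 - (2)·1.000) / (-9) = 0.889
  β = (6 - (-4)·1.000 - (-1)·1.000) / (8) = 1.375
  γ = (2 - (-2)·1.000 - (2)·1.000) / (7) = 0.286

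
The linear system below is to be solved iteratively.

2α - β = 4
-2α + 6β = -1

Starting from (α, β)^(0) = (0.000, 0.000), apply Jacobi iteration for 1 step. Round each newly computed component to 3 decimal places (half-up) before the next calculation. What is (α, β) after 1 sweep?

Iteration 1:
  α = (4 - (-1)·0.000) / (2) = 2.000
  β = (-1 - (-2)·0.000) / (6) = -0.167

(2.000, -0.167)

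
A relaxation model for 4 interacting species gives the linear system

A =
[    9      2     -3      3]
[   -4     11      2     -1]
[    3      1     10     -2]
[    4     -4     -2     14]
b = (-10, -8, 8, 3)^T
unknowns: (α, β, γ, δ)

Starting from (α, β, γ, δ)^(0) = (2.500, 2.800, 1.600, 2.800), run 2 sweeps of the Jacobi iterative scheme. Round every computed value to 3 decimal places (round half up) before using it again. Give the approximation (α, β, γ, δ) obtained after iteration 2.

Iteration 1:
  α = (-10 - (2)·2.800 - (-3)·1.600 - (3)·2.800) / (9) = -2.133
  β = (-8 - (-4)·2.500 - (2)·1.600 - (-1)·2.800) / (11) = 0.145
  γ = (8 - (3)·2.500 - (1)·2.800 - (-2)·2.800) / (10) = 0.330
  δ = (3 - (4)·2.500 - (-4)·2.800 - (-2)·1.600) / (14) = 0.529
Iteration 2:
  α = (-10 - (2)·0.145 - (-3)·0.330 - (3)·0.529) / (9) = -1.210
  β = (-8 - (-4)·-2.133 - (2)·0.330 - (-1)·0.529) / (11) = -1.515
  γ = (8 - (3)·-2.133 - (1)·0.145 - (-2)·0.529) / (10) = 1.531
  δ = (3 - (4)·-2.133 - (-4)·0.145 - (-2)·0.330) / (14) = 0.912

(-1.210, -1.515, 1.531, 0.912)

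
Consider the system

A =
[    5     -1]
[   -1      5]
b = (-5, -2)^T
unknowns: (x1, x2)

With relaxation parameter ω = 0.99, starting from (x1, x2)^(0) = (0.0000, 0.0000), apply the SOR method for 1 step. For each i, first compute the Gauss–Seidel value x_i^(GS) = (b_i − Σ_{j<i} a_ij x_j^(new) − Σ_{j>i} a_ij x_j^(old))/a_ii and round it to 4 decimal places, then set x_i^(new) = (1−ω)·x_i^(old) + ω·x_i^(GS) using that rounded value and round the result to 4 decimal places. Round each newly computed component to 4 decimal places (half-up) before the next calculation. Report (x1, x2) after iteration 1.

(-0.9900, -0.5920)

Iteration 1:
  x1: GS value = (-5 - (-1)·0.0000) / (5) = -1.0000;  x1 ← (1−ω)·0.0000 + ω·-1.0000 = -0.9900
  x2: GS value = (-2 - (-1)·-0.9900) / (5) = -0.5980;  x2 ← (1−ω)·0.0000 + ω·-0.5980 = -0.5920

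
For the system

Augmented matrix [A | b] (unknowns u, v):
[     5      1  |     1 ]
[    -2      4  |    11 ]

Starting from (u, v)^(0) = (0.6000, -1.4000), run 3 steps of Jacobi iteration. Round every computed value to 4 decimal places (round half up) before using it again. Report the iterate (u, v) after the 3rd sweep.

(-0.3980, 2.5450)

Iteration 1:
  u = (1 - (1)·-1.4000) / (5) = 0.4800
  v = (11 - (-2)·0.6000) / (4) = 3.0500
Iteration 2:
  u = (1 - (1)·3.0500) / (5) = -0.4100
  v = (11 - (-2)·0.4800) / (4) = 2.9900
Iteration 3:
  u = (1 - (1)·2.9900) / (5) = -0.3980
  v = (11 - (-2)·-0.4100) / (4) = 2.5450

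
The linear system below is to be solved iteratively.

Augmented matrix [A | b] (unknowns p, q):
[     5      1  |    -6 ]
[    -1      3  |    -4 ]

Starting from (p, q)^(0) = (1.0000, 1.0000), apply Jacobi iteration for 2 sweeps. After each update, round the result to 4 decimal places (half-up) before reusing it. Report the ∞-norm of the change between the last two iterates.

0.8000

Iteration 1:
  p = (-6 - (1)·1.0000) / (5) = -1.4000
  q = (-4 - (-1)·1.0000) / (3) = -1.0000
Iteration 2:
  p = (-6 - (1)·-1.0000) / (5) = -1.0000
  q = (-4 - (-1)·-1.4000) / (3) = -1.8000
Change: (0.4000, -0.8000) → max |·| = 0.8000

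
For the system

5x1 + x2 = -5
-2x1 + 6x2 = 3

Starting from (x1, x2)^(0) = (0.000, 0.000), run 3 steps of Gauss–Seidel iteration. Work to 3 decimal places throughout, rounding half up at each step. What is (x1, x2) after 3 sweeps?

(-1.031, 0.156)

Iteration 1:
  x1 = (-5 - (1)·0.000) / (5) = -1.000
  x2 = (3 - (-2)·-1.000) / (6) = 0.167
Iteration 2:
  x1 = (-5 - (1)·0.167) / (5) = -1.033
  x2 = (3 - (-2)·-1.033) / (6) = 0.156
Iteration 3:
  x1 = (-5 - (1)·0.156) / (5) = -1.031
  x2 = (3 - (-2)·-1.031) / (6) = 0.156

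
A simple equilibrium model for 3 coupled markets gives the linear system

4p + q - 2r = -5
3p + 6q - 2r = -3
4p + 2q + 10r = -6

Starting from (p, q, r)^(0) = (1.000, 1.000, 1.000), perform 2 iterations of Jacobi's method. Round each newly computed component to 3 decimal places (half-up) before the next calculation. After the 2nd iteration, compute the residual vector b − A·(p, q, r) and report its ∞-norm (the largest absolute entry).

4.315

Iteration 1:
  p = (-5 - (1)·1.000 - (-2)·1.000) / (4) = -1.000
  q = (-3 - (3)·1.000 - (-2)·1.000) / (6) = -0.667
  r = (-6 - (4)·1.000 - (2)·1.000) / (10) = -1.200
Iteration 2:
  p = (-5 - (1)·-0.667 - (-2)·-1.200) / (4) = -1.683
  q = (-3 - (3)·-1.000 - (-2)·-1.200) / (6) = -0.400
  r = (-6 - (4)·-1.000 - (2)·-0.667) / (10) = -0.067
Residual b − A·x = (1.998, 4.315, 2.202); ∞-norm = 4.315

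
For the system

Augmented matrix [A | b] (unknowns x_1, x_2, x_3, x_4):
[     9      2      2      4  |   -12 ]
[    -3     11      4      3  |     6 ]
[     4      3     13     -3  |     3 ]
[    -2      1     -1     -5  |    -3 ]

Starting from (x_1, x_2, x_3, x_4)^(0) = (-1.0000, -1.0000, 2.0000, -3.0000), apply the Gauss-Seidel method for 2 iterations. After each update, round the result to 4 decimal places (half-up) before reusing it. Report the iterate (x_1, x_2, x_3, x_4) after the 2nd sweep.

Iteration 1:
  x_1 = (-12 - (2)·-1.0000 - (2)·2.0000 - (4)·-3.0000) / (9) = -0.2222
  x_2 = (6 - (-3)·-0.2222 - (4)·2.0000 - (3)·-3.0000) / (11) = 0.5758
  x_3 = (3 - (4)·-0.2222 - (3)·0.5758 - (-3)·-3.0000) / (13) = -0.5260
  x_4 = (-3 - (-2)·-0.2222 - (1)·0.5758 - (-1)·-0.5260) / (-5) = 0.9092
Iteration 2:
  x_1 = (-12 - (2)·0.5758 - (2)·-0.5260 - (4)·0.9092) / (9) = -1.7485
  x_2 = (6 - (-3)·-1.7485 - (4)·-0.5260 - (3)·0.9092) / (11) = 0.0119
  x_3 = (3 - (4)·-1.7485 - (3)·0.0119 - (-3)·0.9092) / (13) = 0.9758
  x_4 = (-3 - (-2)·-1.7485 - (1)·0.0119 - (-1)·0.9758) / (-5) = 1.1066

(-1.7485, 0.0119, 0.9758, 1.1066)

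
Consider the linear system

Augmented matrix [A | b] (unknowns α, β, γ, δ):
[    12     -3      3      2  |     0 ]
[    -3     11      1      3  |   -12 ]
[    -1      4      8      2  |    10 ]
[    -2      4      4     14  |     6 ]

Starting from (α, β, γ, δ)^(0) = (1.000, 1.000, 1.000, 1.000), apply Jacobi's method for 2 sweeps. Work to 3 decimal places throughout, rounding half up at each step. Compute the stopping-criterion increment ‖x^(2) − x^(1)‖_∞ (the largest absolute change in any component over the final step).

Iteration 1:
  α = (0 - (-3)·1.000 - (3)·1.000 - (2)·1.000) / (12) = -0.167
  β = (-12 - (-3)·1.000 - (1)·1.000 - (3)·1.000) / (11) = -1.182
  γ = (10 - (-1)·1.000 - (4)·1.000 - (2)·1.000) / (8) = 0.625
  δ = (6 - (-2)·1.000 - (4)·1.000 - (4)·1.000) / (14) = 0.000
Iteration 2:
  α = (0 - (-3)·-1.182 - (3)·0.625 - (2)·0.000) / (12) = -0.452
  β = (-12 - (-3)·-0.167 - (1)·0.625 - (3)·0.000) / (11) = -1.193
  γ = (10 - (-1)·-0.167 - (4)·-1.182 - (2)·0.000) / (8) = 1.820
  δ = (6 - (-2)·-0.167 - (4)·-1.182 - (4)·0.625) / (14) = 0.564
Change: (-0.285, -0.011, 1.195, 0.564) → max |·| = 1.195

1.195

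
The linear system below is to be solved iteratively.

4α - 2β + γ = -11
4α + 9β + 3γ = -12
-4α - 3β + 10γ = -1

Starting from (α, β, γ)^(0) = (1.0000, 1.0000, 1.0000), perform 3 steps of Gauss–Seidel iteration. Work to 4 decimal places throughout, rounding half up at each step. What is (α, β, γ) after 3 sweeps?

(-2.3290, 0.0672, -1.0114)

Iteration 1:
  α = (-11 - (-2)·1.0000 - (1)·1.0000) / (4) = -2.5000
  β = (-12 - (4)·-2.5000 - (3)·1.0000) / (9) = -0.5556
  γ = (-1 - (-4)·-2.5000 - (-3)·-0.5556) / (10) = -1.2667
Iteration 2:
  α = (-11 - (-2)·-0.5556 - (1)·-1.2667) / (4) = -2.7111
  β = (-12 - (4)·-2.7111 - (3)·-1.2667) / (9) = 0.2938
  γ = (-1 - (-4)·-2.7111 - (-3)·0.2938) / (10) = -1.0963
Iteration 3:
  α = (-11 - (-2)·0.2938 - (1)·-1.0963) / (4) = -2.3290
  β = (-12 - (4)·-2.3290 - (3)·-1.0963) / (9) = 0.0672
  γ = (-1 - (-4)·-2.3290 - (-3)·0.0672) / (10) = -1.0114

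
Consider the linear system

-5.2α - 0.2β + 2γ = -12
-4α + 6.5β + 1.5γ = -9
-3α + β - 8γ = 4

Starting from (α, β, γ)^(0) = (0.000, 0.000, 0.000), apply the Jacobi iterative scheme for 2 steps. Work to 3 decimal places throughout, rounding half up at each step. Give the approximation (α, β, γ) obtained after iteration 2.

Iteration 1:
  α = (-12 - (-0.2)·0.000 - (2)·0.000) / (-5.2) = 2.308
  β = (-9 - (-4)·0.000 - (1.5)·0.000) / (6.5) = -1.385
  γ = (4 - (-3)·0.000 - (1)·0.000) / (-8) = -0.500
Iteration 2:
  α = (-12 - (-0.2)·-1.385 - (2)·-0.500) / (-5.2) = 2.169
  β = (-9 - (-4)·2.308 - (1.5)·-0.500) / (6.5) = 0.151
  γ = (4 - (-3)·2.308 - (1)·-1.385) / (-8) = -1.539

(2.169, 0.151, -1.539)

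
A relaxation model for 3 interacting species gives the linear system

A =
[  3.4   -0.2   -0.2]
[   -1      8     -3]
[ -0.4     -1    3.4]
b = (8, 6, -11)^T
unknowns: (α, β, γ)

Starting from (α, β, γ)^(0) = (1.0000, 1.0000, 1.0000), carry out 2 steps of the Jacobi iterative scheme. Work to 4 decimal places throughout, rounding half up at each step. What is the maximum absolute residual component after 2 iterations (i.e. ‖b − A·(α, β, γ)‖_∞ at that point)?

Iteration 1:
  α = (8 - (-0.2)·1.0000 - (-0.2)·1.0000) / (3.4) = 2.4706
  β = (6 - (-1)·1.0000 - (-3)·1.0000) / (8) = 1.2500
  γ = (-11 - (-0.4)·1.0000 - (-1)·1.0000) / (3.4) = -2.8235
Iteration 2:
  α = (8 - (-0.2)·1.2500 - (-0.2)·-2.8235) / (3.4) = 2.2604
  β = (6 - (-1)·2.4706 - (-3)·-2.8235) / (8) = 0.0000
  γ = (-11 - (-0.4)·2.4706 - (-1)·1.2500) / (3.4) = -2.5770
Residual b − A·x = (-0.2008, 0.5294, -1.3340); ∞-norm = 1.3340

1.3340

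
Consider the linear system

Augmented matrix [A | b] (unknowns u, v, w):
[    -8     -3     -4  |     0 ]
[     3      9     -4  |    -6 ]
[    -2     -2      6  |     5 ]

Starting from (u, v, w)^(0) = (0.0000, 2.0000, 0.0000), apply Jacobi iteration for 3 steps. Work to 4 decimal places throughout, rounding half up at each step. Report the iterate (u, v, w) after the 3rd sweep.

Iteration 1:
  u = (0 - (-3)·2.0000 - (-4)·0.0000) / (-8) = -0.7500
  v = (-6 - (3)·0.0000 - (-4)·0.0000) / (9) = -0.6667
  w = (5 - (-2)·0.0000 - (-2)·2.0000) / (6) = 1.5000
Iteration 2:
  u = (0 - (-3)·-0.6667 - (-4)·1.5000) / (-8) = -0.5000
  v = (-6 - (3)·-0.7500 - (-4)·1.5000) / (9) = 0.2500
  w = (5 - (-2)·-0.7500 - (-2)·-0.6667) / (6) = 0.3611
Iteration 3:
  u = (0 - (-3)·0.2500 - (-4)·0.3611) / (-8) = -0.2743
  v = (-6 - (3)·-0.5000 - (-4)·0.3611) / (9) = -0.3395
  w = (5 - (-2)·-0.5000 - (-2)·0.2500) / (6) = 0.7500

(-0.2743, -0.3395, 0.7500)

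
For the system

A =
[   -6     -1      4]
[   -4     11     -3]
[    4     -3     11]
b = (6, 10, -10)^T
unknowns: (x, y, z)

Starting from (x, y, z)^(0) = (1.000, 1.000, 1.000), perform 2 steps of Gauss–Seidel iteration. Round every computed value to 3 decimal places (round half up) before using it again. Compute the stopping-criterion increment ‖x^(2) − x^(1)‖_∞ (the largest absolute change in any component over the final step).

Iteration 1:
  x = (6 - (-1)·1.000 - (4)·1.000) / (-6) = -0.500
  y = (10 - (-4)·-0.500 - (-3)·1.000) / (11) = 1.000
  z = (-10 - (4)·-0.500 - (-3)·1.000) / (11) = -0.455
Iteration 2:
  x = (6 - (-1)·1.000 - (4)·-0.455) / (-6) = -1.470
  y = (10 - (-4)·-1.470 - (-3)·-0.455) / (11) = 0.250
  z = (-10 - (4)·-1.470 - (-3)·0.250) / (11) = -0.306
Change: (-0.970, -0.750, 0.149) → max |·| = 0.970

0.970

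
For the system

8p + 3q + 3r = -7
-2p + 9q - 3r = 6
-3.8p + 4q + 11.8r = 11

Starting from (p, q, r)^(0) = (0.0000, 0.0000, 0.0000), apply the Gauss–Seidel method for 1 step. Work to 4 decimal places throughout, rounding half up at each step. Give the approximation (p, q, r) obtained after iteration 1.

Iteration 1:
  p = (-7 - (3)·0.0000 - (3)·0.0000) / (8) = -0.8750
  q = (6 - (-2)·-0.8750 - (-3)·0.0000) / (9) = 0.4722
  r = (11 - (-3.8)·-0.8750 - (4)·0.4722) / (11.8) = 0.4904

(-0.8750, 0.4722, 0.4904)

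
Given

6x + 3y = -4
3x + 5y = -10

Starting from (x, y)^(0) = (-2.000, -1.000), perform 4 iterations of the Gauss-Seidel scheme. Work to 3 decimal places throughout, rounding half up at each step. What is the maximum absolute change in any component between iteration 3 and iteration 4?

Iteration 1:
  x = (-4 - (3)·-1.000) / (6) = -0.167
  y = (-10 - (3)·-0.167) / (5) = -1.900
Iteration 2:
  x = (-4 - (3)·-1.900) / (6) = 0.283
  y = (-10 - (3)·0.283) / (5) = -2.170
Iteration 3:
  x = (-4 - (3)·-2.170) / (6) = 0.418
  y = (-10 - (3)·0.418) / (5) = -2.251
Iteration 4:
  x = (-4 - (3)·-2.251) / (6) = 0.459
  y = (-10 - (3)·0.459) / (5) = -2.275
Change: (0.041, -0.024) → max |·| = 0.041

0.041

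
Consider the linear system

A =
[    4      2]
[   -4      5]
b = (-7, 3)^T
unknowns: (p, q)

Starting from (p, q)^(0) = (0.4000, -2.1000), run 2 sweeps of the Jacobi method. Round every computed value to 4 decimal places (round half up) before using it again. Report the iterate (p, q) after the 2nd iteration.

(-2.2100, 0.0400)

Iteration 1:
  p = (-7 - (2)·-2.1000) / (4) = -0.7000
  q = (3 - (-4)·0.4000) / (5) = 0.9200
Iteration 2:
  p = (-7 - (2)·0.9200) / (4) = -2.2100
  q = (3 - (-4)·-0.7000) / (5) = 0.0400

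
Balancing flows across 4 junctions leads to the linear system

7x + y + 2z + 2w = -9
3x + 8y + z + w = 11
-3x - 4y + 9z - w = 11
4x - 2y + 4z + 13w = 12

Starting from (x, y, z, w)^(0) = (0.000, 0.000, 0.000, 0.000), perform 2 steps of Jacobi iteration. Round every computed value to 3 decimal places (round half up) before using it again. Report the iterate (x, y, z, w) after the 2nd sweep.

(-2.095, 1.589, 1.507, 1.154)

Iteration 1:
  x = (-9 - (1)·0.000 - (2)·0.000 - (2)·0.000) / (7) = -1.286
  y = (11 - (3)·0.000 - (1)·0.000 - (1)·0.000) / (8) = 1.375
  z = (11 - (-3)·0.000 - (-4)·0.000 - (-1)·0.000) / (9) = 1.222
  w = (12 - (4)·0.000 - (-2)·0.000 - (4)·0.000) / (13) = 0.923
Iteration 2:
  x = (-9 - (1)·1.375 - (2)·1.222 - (2)·0.923) / (7) = -2.095
  y = (11 - (3)·-1.286 - (1)·1.222 - (1)·0.923) / (8) = 1.589
  z = (11 - (-3)·-1.286 - (-4)·1.375 - (-1)·0.923) / (9) = 1.507
  w = (12 - (4)·-1.286 - (-2)·1.375 - (4)·1.222) / (13) = 1.154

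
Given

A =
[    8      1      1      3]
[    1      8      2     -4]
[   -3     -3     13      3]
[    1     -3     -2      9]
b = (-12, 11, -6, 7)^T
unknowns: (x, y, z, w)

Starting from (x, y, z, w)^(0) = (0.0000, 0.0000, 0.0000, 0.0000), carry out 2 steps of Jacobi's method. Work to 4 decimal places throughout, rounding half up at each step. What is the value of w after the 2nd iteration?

1.3002

Iteration 1:
  x = (-12 - (1)·0.0000 - (1)·0.0000 - (3)·0.0000) / (8) = -1.5000
  y = (11 - (1)·0.0000 - (2)·0.0000 - (-4)·0.0000) / (8) = 1.3750
  z = (-6 - (-3)·0.0000 - (-3)·0.0000 - (3)·0.0000) / (13) = -0.4615
  w = (7 - (1)·0.0000 - (-3)·0.0000 - (-2)·0.0000) / (9) = 0.7778
Iteration 2:
  x = (-12 - (1)·1.3750 - (1)·-0.4615 - (3)·0.7778) / (8) = -1.9059
  y = (11 - (1)·-1.5000 - (2)·-0.4615 - (-4)·0.7778) / (8) = 2.0668
  z = (-6 - (-3)·-1.5000 - (-3)·1.3750 - (3)·0.7778) / (13) = -0.6699
  w = (7 - (1)·-1.5000 - (-3)·1.3750 - (-2)·-0.4615) / (9) = 1.3002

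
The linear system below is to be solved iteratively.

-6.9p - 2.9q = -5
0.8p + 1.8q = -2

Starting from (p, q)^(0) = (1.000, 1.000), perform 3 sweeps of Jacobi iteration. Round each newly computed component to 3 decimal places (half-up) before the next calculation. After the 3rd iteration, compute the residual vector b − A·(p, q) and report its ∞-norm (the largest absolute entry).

1.388

Iteration 1:
  p = (-5 - (-2.9)·1.000) / (-6.9) = 0.304
  q = (-2 - (0.8)·1.000) / (1.8) = -1.556
Iteration 2:
  p = (-5 - (-2.9)·-1.556) / (-6.9) = 1.379
  q = (-2 - (0.8)·0.304) / (1.8) = -1.246
Iteration 3:
  p = (-5 - (-2.9)·-1.246) / (-6.9) = 1.248
  q = (-2 - (0.8)·1.379) / (1.8) = -1.724
Residual b − A·x = (-1.388, 0.105); ∞-norm = 1.388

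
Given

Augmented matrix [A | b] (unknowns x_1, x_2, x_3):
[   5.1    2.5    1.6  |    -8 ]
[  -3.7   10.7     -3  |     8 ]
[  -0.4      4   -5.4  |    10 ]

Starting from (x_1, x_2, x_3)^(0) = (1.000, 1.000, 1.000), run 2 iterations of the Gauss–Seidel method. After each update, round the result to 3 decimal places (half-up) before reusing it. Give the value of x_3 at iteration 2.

Iteration 1:
  x_1 = (-8 - (2.5)·1.000 - (1.6)·1.000) / (5.1) = -2.373
  x_2 = (8 - (-3.7)·-2.373 - (-3)·1.000) / (10.7) = 0.207
  x_3 = (10 - (-0.4)·-2.373 - (4)·0.207) / (-5.4) = -1.523
Iteration 2:
  x_1 = (-8 - (2.5)·0.207 - (1.6)·-1.523) / (5.1) = -1.192
  x_2 = (8 - (-3.7)·-1.192 - (-3)·-1.523) / (10.7) = -0.092
  x_3 = (10 - (-0.4)·-1.192 - (4)·-0.092) / (-5.4) = -1.832

-1.832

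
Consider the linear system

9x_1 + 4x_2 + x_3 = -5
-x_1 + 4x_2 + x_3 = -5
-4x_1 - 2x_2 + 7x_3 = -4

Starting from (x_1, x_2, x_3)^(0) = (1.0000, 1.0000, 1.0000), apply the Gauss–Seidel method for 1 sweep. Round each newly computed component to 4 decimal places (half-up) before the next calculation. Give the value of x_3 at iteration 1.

Iteration 1:
  x_1 = (-5 - (4)·1.0000 - (1)·1.0000) / (9) = -1.1111
  x_2 = (-5 - (-1)·-1.1111 - (1)·1.0000) / (4) = -1.7778
  x_3 = (-4 - (-4)·-1.1111 - (-2)·-1.7778) / (7) = -1.7143

-1.7143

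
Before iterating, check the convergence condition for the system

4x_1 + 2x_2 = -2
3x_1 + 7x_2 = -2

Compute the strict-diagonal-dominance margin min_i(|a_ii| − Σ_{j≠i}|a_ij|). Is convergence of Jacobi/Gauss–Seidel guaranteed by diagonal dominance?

row 1: |4| − (2) = 2
row 2: |7| − (3) = 4
minimum over rows = 2 → strictly diagonally dominant (convergence guaranteed)

2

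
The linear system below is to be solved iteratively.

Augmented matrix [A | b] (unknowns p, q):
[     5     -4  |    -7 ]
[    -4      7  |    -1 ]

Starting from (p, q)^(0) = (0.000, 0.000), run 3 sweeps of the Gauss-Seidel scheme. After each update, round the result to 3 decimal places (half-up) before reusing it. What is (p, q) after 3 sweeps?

Iteration 1:
  p = (-7 - (-4)·0.000) / (5) = -1.400
  q = (-1 - (-4)·-1.400) / (7) = -0.943
Iteration 2:
  p = (-7 - (-4)·-0.943) / (5) = -2.154
  q = (-1 - (-4)·-2.154) / (7) = -1.374
Iteration 3:
  p = (-7 - (-4)·-1.374) / (5) = -2.499
  q = (-1 - (-4)·-2.499) / (7) = -1.571

(-2.499, -1.571)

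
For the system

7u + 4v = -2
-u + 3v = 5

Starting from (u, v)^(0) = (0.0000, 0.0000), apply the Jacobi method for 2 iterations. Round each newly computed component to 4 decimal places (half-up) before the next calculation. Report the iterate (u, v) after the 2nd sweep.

Iteration 1:
  u = (-2 - (4)·0.0000) / (7) = -0.2857
  v = (5 - (-1)·0.0000) / (3) = 1.6667
Iteration 2:
  u = (-2 - (4)·1.6667) / (7) = -1.2381
  v = (5 - (-1)·-0.2857) / (3) = 1.5714

(-1.2381, 1.5714)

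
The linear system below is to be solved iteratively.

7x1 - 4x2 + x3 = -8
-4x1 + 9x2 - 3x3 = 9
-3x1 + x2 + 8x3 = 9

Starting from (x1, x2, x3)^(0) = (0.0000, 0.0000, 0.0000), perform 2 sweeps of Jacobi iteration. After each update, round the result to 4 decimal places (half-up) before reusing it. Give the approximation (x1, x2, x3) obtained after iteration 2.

Iteration 1:
  x1 = (-8 - (-4)·0.0000 - (1)·0.0000) / (7) = -1.1429
  x2 = (9 - (-4)·0.0000 - (-3)·0.0000) / (9) = 1.0000
  x3 = (9 - (-3)·0.0000 - (1)·0.0000) / (8) = 1.1250
Iteration 2:
  x1 = (-8 - (-4)·1.0000 - (1)·1.1250) / (7) = -0.7321
  x2 = (9 - (-4)·-1.1429 - (-3)·1.1250) / (9) = 0.8670
  x3 = (9 - (-3)·-1.1429 - (1)·1.0000) / (8) = 0.5714

(-0.7321, 0.8670, 0.5714)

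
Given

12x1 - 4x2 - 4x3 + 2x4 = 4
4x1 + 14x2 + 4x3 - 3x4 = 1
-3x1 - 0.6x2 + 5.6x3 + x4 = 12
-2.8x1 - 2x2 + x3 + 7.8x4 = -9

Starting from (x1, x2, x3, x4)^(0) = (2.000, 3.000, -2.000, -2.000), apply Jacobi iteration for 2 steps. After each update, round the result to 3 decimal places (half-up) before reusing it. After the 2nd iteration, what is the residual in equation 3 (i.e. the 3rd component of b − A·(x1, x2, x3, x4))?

Iteration 1:
  x1 = (4 - (-4)·3.000 - (-4)·-2.000 - (2)·-2.000) / (12) = 1.000
  x2 = (1 - (4)·2.000 - (4)·-2.000 - (-3)·-2.000) / (14) = -0.357
  x3 = (12 - (-3)·2.000 - (-0.6)·3.000 - (1)·-2.000) / (5.6) = 3.893
  x4 = (-9 - (-2.8)·2.000 - (-2)·3.000 - (1)·-2.000) / (7.8) = 0.590
Iteration 2:
  x1 = (4 - (-4)·-0.357 - (-4)·3.893 - (2)·0.590) / (12) = 1.414
  x2 = (1 - (4)·1.000 - (4)·3.893 - (-3)·0.590) / (14) = -1.200
  x3 = (12 - (-3)·1.000 - (-0.6)·-0.357 - (1)·0.590) / (5.6) = 2.535
  x4 = (-9 - (-2.8)·1.000 - (-2)·-0.357 - (1)·3.893) / (7.8) = -1.386
Residual b − A·x = (-4.856, -2.154, 2.712, 0.835)

2.712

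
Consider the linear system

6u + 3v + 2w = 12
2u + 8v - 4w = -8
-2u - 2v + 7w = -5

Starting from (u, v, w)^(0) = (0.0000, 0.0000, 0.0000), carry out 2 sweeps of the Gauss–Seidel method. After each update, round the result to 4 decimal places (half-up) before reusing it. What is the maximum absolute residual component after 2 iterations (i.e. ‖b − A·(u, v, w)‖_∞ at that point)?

1.3224

Iteration 1:
  u = (12 - (3)·0.0000 - (2)·0.0000) / (6) = 2.0000
  v = (-8 - (2)·2.0000 - (-4)·0.0000) / (8) = -1.5000
  w = (-5 - (-2)·2.0000 - (-2)·-1.5000) / (7) = -0.5714
Iteration 2:
  u = (12 - (3)·-1.5000 - (2)·-0.5714) / (6) = 2.9405
  v = (-8 - (2)·2.9405 - (-4)·-0.5714) / (8) = -2.0208
  w = (-5 - (-2)·2.9405 - (-2)·-2.0208) / (7) = -0.4515
Residual b − A·x = (1.3224, 0.4794, -0.0001); ∞-norm = 1.3224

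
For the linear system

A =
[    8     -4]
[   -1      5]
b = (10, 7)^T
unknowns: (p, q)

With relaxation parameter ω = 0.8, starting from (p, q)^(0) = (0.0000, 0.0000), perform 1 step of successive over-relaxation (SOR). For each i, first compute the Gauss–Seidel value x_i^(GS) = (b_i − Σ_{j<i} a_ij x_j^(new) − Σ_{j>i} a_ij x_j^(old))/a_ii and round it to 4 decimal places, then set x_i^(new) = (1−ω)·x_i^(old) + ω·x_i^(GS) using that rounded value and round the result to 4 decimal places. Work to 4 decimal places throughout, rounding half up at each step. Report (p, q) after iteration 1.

(1.0000, 1.2800)

Iteration 1:
  p: GS value = (10 - (-4)·0.0000) / (8) = 1.2500;  p ← (1−ω)·0.0000 + ω·1.2500 = 1.0000
  q: GS value = (7 - (-1)·1.0000) / (5) = 1.6000;  q ← (1−ω)·0.0000 + ω·1.6000 = 1.2800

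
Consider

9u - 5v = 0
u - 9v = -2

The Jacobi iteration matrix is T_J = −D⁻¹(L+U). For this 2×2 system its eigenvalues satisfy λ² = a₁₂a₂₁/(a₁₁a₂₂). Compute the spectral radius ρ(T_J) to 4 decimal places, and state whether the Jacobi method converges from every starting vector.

0.2485

a₁₂a₂₁/(a₁₁a₂₂) = (-5)·(1) / ((9)·(-9)) = 0.061728
ρ = √|0.061728| = √0.061728 = 0.2485
ρ < 1, so Jacobi converges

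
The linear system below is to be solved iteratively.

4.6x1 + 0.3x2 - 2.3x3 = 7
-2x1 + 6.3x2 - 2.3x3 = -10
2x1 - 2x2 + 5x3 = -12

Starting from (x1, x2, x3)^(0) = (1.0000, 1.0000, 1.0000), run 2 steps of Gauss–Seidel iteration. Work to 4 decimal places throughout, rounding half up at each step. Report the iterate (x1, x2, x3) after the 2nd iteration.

(-0.1506, -2.8848, -3.4937)

Iteration 1:
  x1 = (7 - (0.3)·1.0000 - (-2.3)·1.0000) / (4.6) = 1.9565
  x2 = (-10 - (-2)·1.9565 - (-2.3)·1.0000) / (6.3) = -0.6011
  x3 = (-12 - (2)·1.9565 - (-2)·-0.6011) / (5) = -3.4230
Iteration 2:
  x1 = (7 - (0.3)·-0.6011 - (-2.3)·-3.4230) / (4.6) = -0.1506
  x2 = (-10 - (-2)·-0.1506 - (-2.3)·-3.4230) / (6.3) = -2.8848
  x3 = (-12 - (2)·-0.1506 - (-2)·-2.8848) / (5) = -3.4937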